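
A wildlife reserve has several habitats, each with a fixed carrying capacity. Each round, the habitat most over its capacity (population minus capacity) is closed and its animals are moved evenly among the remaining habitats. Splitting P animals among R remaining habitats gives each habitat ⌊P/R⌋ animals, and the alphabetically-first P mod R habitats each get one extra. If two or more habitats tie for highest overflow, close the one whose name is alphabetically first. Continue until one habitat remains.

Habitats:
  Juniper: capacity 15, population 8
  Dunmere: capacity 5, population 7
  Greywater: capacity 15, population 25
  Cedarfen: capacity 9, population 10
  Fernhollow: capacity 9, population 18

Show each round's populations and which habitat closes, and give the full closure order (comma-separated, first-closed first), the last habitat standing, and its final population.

Round 1: Cedarfen=10 Dunmere=7 Fernhollow=18 Greywater=25 Juniper=8 → close Greywater (overflow 10)
  25÷4 = 6 each, +1 to first 1
Round 2: Cedarfen=17 Dunmere=13 Fernhollow=24 Juniper=14 → close Fernhollow (overflow 15)
  24÷3 = 8 each, +1 to first 0
Round 3: Cedarfen=25 Dunmere=21 Juniper=22 → close Cedarfen (overflow 16)
  25÷2 = 12 each, +1 to first 1
Round 4: Dunmere=34 Juniper=34 → close Dunmere (overflow 29)
  34÷1 = 34 each, +1 to first 0

Closure order: Greywater, Fernhollow, Cedarfen, Dunmere
Last habitat: Juniper with 68 animals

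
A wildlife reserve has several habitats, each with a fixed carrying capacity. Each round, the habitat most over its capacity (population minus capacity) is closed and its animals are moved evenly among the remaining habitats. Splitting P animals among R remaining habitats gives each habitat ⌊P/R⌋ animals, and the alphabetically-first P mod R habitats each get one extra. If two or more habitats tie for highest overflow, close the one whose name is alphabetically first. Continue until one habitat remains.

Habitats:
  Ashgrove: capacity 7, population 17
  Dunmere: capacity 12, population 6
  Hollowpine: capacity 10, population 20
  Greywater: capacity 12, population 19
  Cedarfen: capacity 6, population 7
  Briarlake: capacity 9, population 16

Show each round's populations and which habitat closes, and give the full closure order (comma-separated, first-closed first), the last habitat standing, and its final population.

Round 1: Ashgrove=17 Briarlake=16 Cedarfen=7 Dunmere=6 Greywater=19 Hollowpine=20 → close Ashgrove (overflow 10)
  17÷5 = 3 each, +1 to first 2
Round 2: Briarlake=20 Cedarfen=11 Dunmere=9 Greywater=22 Hollowpine=23 → close Hollowpine (overflow 13)
  23÷4 = 5 each, +1 to first 3
Round 3: Briarlake=26 Cedarfen=17 Dunmere=15 Greywater=27 → close Briarlake (overflow 17)
  26÷3 = 8 each, +1 to first 2
Round 4: Cedarfen=26 Dunmere=24 Greywater=35 → close Greywater (overflow 23)
  35÷2 = 17 each, +1 to first 1
Round 5: Cedarfen=44 Dunmere=41 → close Cedarfen (overflow 38)
  44÷1 = 44 each, +1 to first 0

Closure order: Ashgrove, Hollowpine, Briarlake, Greywater, Cedarfen
Last habitat: Dunmere with 85 animals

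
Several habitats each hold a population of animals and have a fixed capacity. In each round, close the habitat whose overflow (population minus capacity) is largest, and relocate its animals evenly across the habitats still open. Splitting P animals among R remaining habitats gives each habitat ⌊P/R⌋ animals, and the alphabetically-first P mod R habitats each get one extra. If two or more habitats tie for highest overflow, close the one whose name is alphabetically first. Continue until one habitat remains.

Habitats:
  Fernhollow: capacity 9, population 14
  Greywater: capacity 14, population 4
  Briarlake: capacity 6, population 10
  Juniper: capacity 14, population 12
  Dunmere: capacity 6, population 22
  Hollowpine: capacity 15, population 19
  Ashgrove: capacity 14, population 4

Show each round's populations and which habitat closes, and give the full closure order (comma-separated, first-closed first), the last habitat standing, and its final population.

Round 1: Ashgrove=4 Briarlake=10 Dunmere=22 Fernhollow=14 Greywater=4 Hollowpine=19 Juniper=12 → close Dunmere (overflow 16)
  22÷6 = 3 each, +1 to first 4
Round 2: Ashgrove=8 Briarlake=14 Fernhollow=18 Greywater=8 Hollowpine=22 Juniper=15 → close Fernhollow (overflow 9)
  18÷5 = 3 each, +1 to first 3
Round 3: Ashgrove=12 Briarlake=18 Greywater=12 Hollowpine=25 Juniper=18 → close Briarlake (overflow 12)
  18÷4 = 4 each, +1 to first 2
Round 4: Ashgrove=17 Greywater=17 Hollowpine=29 Juniper=22 → close Hollowpine (overflow 14)
  29÷3 = 9 each, +1 to first 2
Round 5: Ashgrove=27 Greywater=27 Juniper=31 → close Juniper (overflow 17)
  31÷2 = 15 each, +1 to first 1
Round 6: Ashgrove=43 Greywater=42 → close Ashgrove (overflow 29)
  43÷1 = 43 each, +1 to first 0

Closure order: Dunmere, Fernhollow, Briarlake, Hollowpine, Juniper, Ashgrove
Last habitat: Greywater with 85 animals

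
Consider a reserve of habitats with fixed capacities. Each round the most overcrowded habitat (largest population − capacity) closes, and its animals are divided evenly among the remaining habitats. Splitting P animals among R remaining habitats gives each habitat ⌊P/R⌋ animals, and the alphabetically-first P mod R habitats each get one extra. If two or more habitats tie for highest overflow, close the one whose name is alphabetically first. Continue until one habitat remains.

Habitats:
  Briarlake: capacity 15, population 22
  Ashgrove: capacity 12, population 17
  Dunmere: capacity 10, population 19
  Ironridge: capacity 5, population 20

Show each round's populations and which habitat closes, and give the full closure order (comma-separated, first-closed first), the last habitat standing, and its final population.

Round 1: Ashgrove=17 Briarlake=22 Dunmere=19 Ironridge=20 → close Ironridge (overflow 15)
  20÷3 = 6 each, +1 to first 2
Round 2: Ashgrove=24 Briarlake=29 Dunmere=25 → close Dunmere (overflow 15)
  25÷2 = 12 each, +1 to first 1
Round 3: Ashgrove=37 Briarlake=41 → close Briarlake (overflow 26)
  41÷1 = 41 each, +1 to first 0

Closure order: Ironridge, Dunmere, Briarlake
Last habitat: Ashgrove with 78 animals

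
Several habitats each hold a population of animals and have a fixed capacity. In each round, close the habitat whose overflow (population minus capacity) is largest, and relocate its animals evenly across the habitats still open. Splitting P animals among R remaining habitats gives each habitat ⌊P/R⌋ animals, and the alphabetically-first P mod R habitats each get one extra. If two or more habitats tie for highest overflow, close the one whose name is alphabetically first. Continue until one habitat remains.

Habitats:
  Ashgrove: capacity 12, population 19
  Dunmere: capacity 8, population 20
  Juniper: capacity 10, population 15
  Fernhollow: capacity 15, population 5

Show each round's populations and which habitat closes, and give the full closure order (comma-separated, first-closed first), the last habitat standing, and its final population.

Round 1: Ashgrove=19 Dunmere=20 Fernhollow=5 Juniper=15 → close Dunmere (overflow 12)
  20÷3 = 6 each, +1 to first 2
Round 2: Ashgrove=26 Fernhollow=12 Juniper=21 → close Ashgrove (overflow 14)
  26÷2 = 13 each, +1 to first 0
Round 3: Fernhollow=25 Juniper=34 → close Juniper (overflow 24)
  34÷1 = 34 each, +1 to first 0

Closure order: Dunmere, Ashgrove, Juniper
Last habitat: Fernhollow with 59 animals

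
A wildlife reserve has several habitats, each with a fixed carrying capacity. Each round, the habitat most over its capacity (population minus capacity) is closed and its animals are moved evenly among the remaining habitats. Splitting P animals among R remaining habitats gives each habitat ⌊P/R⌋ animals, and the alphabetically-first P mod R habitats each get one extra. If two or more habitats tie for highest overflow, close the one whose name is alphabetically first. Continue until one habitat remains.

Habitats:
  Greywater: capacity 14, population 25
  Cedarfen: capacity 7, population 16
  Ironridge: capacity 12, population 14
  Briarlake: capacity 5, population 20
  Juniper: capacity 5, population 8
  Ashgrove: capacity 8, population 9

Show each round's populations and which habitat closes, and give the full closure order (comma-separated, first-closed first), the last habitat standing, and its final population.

Closure order: Briarlake, Greywater, Cedarfen, Juniper, Ashgrove
Last habitat: Ironridge with 92 animals

Round 1: Ashgrove=9 Briarlake=20 Cedarfen=16 Greywater=25 Ironridge=14 Juniper=8 → close Briarlake (overflow 15)
  20÷5 = 4 each, +1 to first 0
Round 2: Ashgrove=13 Cedarfen=20 Greywater=29 Ironridge=18 Juniper=12 → close Greywater (overflow 15)
  29÷4 = 7 each, +1 to first 1
Round 3: Ashgrove=21 Cedarfen=27 Ironridge=25 Juniper=19 → close Cedarfen (overflow 20)
  27÷3 = 9 each, +1 to first 0
Round 4: Ashgrove=30 Ironridge=34 Juniper=28 → close Juniper (overflow 23)
  28÷2 = 14 each, +1 to first 0
Round 5: Ashgrove=44 Ironridge=48 → close Ashgrove (overflow 36)
  44÷1 = 44 each, +1 to first 0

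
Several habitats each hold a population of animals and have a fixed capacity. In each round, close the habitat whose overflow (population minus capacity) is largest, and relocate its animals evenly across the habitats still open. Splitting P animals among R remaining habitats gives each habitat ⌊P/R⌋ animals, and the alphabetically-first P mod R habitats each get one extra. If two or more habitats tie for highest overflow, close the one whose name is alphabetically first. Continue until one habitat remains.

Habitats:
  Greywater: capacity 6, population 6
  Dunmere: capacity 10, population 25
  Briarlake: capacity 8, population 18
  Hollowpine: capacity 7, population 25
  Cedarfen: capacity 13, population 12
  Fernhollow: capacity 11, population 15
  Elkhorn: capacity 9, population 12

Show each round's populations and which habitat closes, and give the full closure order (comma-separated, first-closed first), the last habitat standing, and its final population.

Round 1: Briarlake=18 Cedarfen=12 Dunmere=25 Elkhorn=12 Fernhollow=15 Greywater=6 Hollowpine=25 → close Hollowpine (overflow 18)
  25÷6 = 4 each, +1 to first 1
Round 2: Briarlake=23 Cedarfen=16 Dunmere=29 Elkhorn=16 Fernhollow=19 Greywater=10 → close Dunmere (overflow 19)
  29÷5 = 5 each, +1 to first 4
Round 3: Briarlake=29 Cedarfen=22 Elkhorn=22 Fernhollow=25 Greywater=15 → close Briarlake (overflow 21)
  29÷4 = 7 each, +1 to first 1
Round 4: Cedarfen=30 Elkhorn=29 Fernhollow=32 Greywater=22 → close Fernhollow (overflow 21)
  32÷3 = 10 each, +1 to first 2
Round 5: Cedarfen=41 Elkhorn=40 Greywater=32 → close Elkhorn (overflow 31)
  40÷2 = 20 each, +1 to first 0
Round 6: Cedarfen=61 Greywater=52 → close Cedarfen (overflow 48)
  61÷1 = 61 each, +1 to first 0

Closure order: Hollowpine, Dunmere, Briarlake, Fernhollow, Elkhorn, Cedarfen
Last habitat: Greywater with 113 animals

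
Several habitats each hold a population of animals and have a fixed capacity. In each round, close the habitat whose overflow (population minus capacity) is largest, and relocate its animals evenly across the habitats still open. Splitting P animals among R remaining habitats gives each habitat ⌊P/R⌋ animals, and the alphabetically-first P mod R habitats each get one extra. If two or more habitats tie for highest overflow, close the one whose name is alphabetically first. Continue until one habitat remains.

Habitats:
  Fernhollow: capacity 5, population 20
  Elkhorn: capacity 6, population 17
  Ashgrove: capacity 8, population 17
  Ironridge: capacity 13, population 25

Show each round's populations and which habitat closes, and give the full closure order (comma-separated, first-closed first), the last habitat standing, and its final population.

Round 1: Ashgrove=17 Elkhorn=17 Fernhollow=20 Ironridge=25 → close Fernhollow (overflow 15)
  20÷3 = 6 each, +1 to first 2
Round 2: Ashgrove=24 Elkhorn=24 Ironridge=31 → close Elkhorn (overflow 18)
  24÷2 = 12 each, +1 to first 0
Round 3: Ashgrove=36 Ironridge=43 → close Ironridge (overflow 30)
  43÷1 = 43 each, +1 to first 0

Closure order: Fernhollow, Elkhorn, Ironridge
Last habitat: Ashgrove with 79 animals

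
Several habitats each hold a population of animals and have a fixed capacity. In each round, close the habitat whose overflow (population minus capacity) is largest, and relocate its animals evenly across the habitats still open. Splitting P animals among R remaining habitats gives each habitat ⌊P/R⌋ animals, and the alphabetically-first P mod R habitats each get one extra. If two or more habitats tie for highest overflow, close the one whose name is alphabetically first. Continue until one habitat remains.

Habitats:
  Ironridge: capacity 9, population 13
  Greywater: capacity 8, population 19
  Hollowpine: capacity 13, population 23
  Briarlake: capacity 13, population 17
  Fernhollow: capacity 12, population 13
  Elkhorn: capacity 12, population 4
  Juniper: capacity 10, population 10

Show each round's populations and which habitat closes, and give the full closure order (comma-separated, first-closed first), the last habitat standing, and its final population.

Round 1: Briarlake=17 Elkhorn=4 Fernhollow=13 Greywater=19 Hollowpine=23 Ironridge=13 Juniper=10 → close Greywater (overflow 11)
  19÷6 = 3 each, +1 to first 1
Round 2: Briarlake=21 Elkhorn=7 Fernhollow=16 Hollowpine=26 Ironridge=16 Juniper=13 → close Hollowpine (overflow 13)
  26÷5 = 5 each, +1 to first 1
Round 3: Briarlake=27 Elkhorn=12 Fernhollow=21 Ironridge=21 Juniper=18 → close Briarlake (overflow 14)
  27÷4 = 6 each, +1 to first 3
Round 4: Elkhorn=19 Fernhollow=28 Ironridge=28 Juniper=24 → close Ironridge (overflow 19)
  28÷3 = 9 each, +1 to first 1
Round 5: Elkhorn=29 Fernhollow=37 Juniper=33 → close Fernhollow (overflow 25)
  37÷2 = 18 each, +1 to first 1
Round 6: Elkhorn=48 Juniper=51 → close Juniper (overflow 41)
  51÷1 = 51 each, +1 to first 0

Closure order: Greywater, Hollowpine, Briarlake, Ironridge, Fernhollow, Juniper
Last habitat: Elkhorn with 99 animals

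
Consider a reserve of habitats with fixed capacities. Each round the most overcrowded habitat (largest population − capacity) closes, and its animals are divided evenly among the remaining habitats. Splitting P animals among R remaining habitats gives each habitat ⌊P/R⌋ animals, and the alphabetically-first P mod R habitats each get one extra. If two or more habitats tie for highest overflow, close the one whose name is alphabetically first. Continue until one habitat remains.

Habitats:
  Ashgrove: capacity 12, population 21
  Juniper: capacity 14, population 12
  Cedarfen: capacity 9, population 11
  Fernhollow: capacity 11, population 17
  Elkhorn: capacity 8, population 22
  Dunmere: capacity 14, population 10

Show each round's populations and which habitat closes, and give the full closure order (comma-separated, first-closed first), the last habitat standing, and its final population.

Round 1: Ashgrove=21 Cedarfen=11 Dunmere=10 Elkhorn=22 Fernhollow=17 Juniper=12 → close Elkhorn (overflow 14)
  22÷5 = 4 each, +1 to first 2
Round 2: Ashgrove=26 Cedarfen=16 Dunmere=14 Fernhollow=21 Juniper=16 → close Ashgrove (overflow 14)
  26÷4 = 6 each, +1 to first 2
Round 3: Cedarfen=23 Dunmere=21 Fernhollow=27 Juniper=22 → close Fernhollow (overflow 16)
  27÷3 = 9 each, +1 to first 0
Round 4: Cedarfen=32 Dunmere=30 Juniper=31 → close Cedarfen (overflow 23)
  32÷2 = 16 each, +1 to first 0
Round 5: Dunmere=46 Juniper=47 → close Juniper (overflow 33)
  47÷1 = 47 each, +1 to first 0

Closure order: Elkhorn, Ashgrove, Fernhollow, Cedarfen, Juniper
Last habitat: Dunmere with 93 animals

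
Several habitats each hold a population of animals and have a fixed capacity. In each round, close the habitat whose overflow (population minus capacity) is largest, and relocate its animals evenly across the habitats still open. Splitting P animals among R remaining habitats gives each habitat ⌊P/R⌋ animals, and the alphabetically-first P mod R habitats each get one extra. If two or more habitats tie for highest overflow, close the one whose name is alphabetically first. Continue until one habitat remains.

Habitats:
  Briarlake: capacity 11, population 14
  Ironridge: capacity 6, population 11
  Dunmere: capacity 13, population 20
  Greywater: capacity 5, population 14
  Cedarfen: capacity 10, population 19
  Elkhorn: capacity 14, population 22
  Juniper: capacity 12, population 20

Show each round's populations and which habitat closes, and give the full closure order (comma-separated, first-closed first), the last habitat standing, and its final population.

Closure order: Cedarfen, Greywater, Dunmere, Elkhorn, Juniper, Briarlake
Last habitat: Ironridge with 120 animals

Round 1: Briarlake=14 Cedarfen=19 Dunmere=20 Elkhorn=22 Greywater=14 Ironridge=11 Juniper=20 → close Cedarfen (overflow 9)
  19÷6 = 3 each, +1 to first 1
Round 2: Briarlake=18 Dunmere=23 Elkhorn=25 Greywater=17 Ironridge=14 Juniper=23 → close Greywater (overflow 12)
  17÷5 = 3 each, +1 to first 2
Round 3: Briarlake=22 Dunmere=27 Elkhorn=28 Ironridge=17 Juniper=26 → close Dunmere (overflow 14)
  27÷4 = 6 each, +1 to first 3
Round 4: Briarlake=29 Elkhorn=35 Ironridge=24 Juniper=32 → close Elkhorn (overflow 21)
  35÷3 = 11 each, +1 to first 2
Round 5: Briarlake=41 Ironridge=36 Juniper=43 → close Juniper (overflow 31)
  43÷2 = 21 each, +1 to first 1
Round 6: Briarlake=63 Ironridge=57 → close Briarlake (overflow 52)
  63÷1 = 63 each, +1 to first 0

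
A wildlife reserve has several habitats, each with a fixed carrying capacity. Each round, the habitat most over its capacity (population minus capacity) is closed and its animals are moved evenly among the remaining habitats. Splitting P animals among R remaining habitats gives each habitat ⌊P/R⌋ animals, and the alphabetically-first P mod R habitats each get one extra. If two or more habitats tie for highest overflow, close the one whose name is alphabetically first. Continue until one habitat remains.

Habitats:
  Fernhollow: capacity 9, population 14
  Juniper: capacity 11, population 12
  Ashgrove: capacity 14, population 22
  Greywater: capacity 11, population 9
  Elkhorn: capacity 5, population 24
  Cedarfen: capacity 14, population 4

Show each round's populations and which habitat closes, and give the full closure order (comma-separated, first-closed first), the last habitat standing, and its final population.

Round 1: Ashgrove=22 Cedarfen=4 Elkhorn=24 Fernhollow=14 Greywater=9 Juniper=12 → close Elkhorn (overflow 19)
  24÷5 = 4 each, +1 to first 4
Round 2: Ashgrove=27 Cedarfen=9 Fernhollow=19 Greywater=14 Juniper=16 → close Ashgrove (overflow 13)
  27÷4 = 6 each, +1 to first 3
Round 3: Cedarfen=16 Fernhollow=26 Greywater=21 Juniper=22 → close Fernhollow (overflow 17)
  26÷3 = 8 each, +1 to first 2
Round 4: Cedarfen=25 Greywater=30 Juniper=30 → close Greywater (overflow 19)
  30÷2 = 15 each, +1 to first 0
Round 5: Cedarfen=40 Juniper=45 → close Juniper (overflow 34)
  45÷1 = 45 each, +1 to first 0

Closure order: Elkhorn, Ashgrove, Fernhollow, Greywater, Juniper
Last habitat: Cedarfen with 85 animals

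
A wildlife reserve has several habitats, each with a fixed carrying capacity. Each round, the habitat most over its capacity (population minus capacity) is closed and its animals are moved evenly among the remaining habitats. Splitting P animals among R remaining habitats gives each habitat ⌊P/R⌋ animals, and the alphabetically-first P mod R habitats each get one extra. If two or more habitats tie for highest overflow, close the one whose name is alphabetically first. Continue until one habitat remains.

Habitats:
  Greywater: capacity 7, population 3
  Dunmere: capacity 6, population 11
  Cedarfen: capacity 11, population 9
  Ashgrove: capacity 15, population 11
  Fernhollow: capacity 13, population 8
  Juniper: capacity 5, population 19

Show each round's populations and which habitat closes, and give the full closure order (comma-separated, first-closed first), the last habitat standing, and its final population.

Closure order: Juniper, Dunmere, Cedarfen, Ashgrove, Fernhollow
Last habitat: Greywater with 61 animals

Round 1: Ashgrove=11 Cedarfen=9 Dunmere=11 Fernhollow=8 Greywater=3 Juniper=19 → close Juniper (overflow 14)
  19÷5 = 3 each, +1 to first 4
Round 2: Ashgrove=15 Cedarfen=13 Dunmere=15 Fernhollow=12 Greywater=6 → close Dunmere (overflow 9)
  15÷4 = 3 each, +1 to first 3
Round 3: Ashgrove=19 Cedarfen=17 Fernhollow=16 Greywater=9 → close Cedarfen (overflow 6)
  17÷3 = 5 each, +1 to first 2
Round 4: Ashgrove=25 Fernhollow=22 Greywater=14 → close Ashgrove (overflow 10)
  25÷2 = 12 each, +1 to first 1
Round 5: Fernhollow=35 Greywater=26 → close Fernhollow (overflow 22)
  35÷1 = 35 each, +1 to first 0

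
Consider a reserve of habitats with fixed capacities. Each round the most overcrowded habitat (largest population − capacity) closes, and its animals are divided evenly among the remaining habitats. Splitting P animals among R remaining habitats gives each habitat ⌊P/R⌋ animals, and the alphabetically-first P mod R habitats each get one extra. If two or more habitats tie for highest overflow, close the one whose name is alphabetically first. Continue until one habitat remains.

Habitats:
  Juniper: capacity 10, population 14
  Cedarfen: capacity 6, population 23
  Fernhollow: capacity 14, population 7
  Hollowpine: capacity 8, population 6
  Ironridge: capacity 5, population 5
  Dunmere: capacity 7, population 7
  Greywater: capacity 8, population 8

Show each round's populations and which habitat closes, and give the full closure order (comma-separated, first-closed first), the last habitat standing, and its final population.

Round 1: Cedarfen=23 Dunmere=7 Fernhollow=7 Greywater=8 Hollowpine=6 Ironridge=5 Juniper=14 → close Cedarfen (overflow 17)
  23÷6 = 3 each, +1 to first 5
Round 2: Dunmere=11 Fernhollow=11 Greywater=12 Hollowpine=10 Ironridge=9 Juniper=17 → close Juniper (overflow 7)
  17÷5 = 3 each, +1 to first 2
Round 3: Dunmere=15 Fernhollow=15 Greywater=15 Hollowpine=13 Ironridge=12 → close Dunmere (overflow 8)
  15÷4 = 3 each, +1 to first 3
Round 4: Fernhollow=19 Greywater=19 Hollowpine=17 Ironridge=15 → close Greywater (overflow 11)
  19÷3 = 6 each, +1 to first 1
Round 5: Fernhollow=26 Hollowpine=23 Ironridge=21 → close Ironridge (overflow 16)
  21÷2 = 10 each, +1 to first 1
Round 6: Fernhollow=37 Hollowpine=33 → close Hollowpine (overflow 25)
  33÷1 = 33 each, +1 to first 0

Closure order: Cedarfen, Juniper, Dunmere, Greywater, Ironridge, Hollowpine
Last habitat: Fernhollow with 70 animals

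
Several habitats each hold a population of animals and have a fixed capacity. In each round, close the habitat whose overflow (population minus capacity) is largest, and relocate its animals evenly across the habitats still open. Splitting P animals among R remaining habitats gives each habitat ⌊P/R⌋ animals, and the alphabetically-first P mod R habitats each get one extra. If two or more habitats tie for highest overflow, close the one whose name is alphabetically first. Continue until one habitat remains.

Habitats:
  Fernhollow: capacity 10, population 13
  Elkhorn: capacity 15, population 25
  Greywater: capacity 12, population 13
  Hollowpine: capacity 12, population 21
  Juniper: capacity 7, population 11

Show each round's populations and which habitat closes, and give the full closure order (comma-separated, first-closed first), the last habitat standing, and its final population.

Closure order: Elkhorn, Hollowpine, Fernhollow, Juniper
Last habitat: Greywater with 83 animals

Round 1: Elkhorn=25 Fernhollow=13 Greywater=13 Hollowpine=21 Juniper=11 → close Elkhorn (overflow 10)
  25÷4 = 6 each, +1 to first 1
Round 2: Fernhollow=20 Greywater=19 Hollowpine=27 Juniper=17 → close Hollowpine (overflow 15)
  27÷3 = 9 each, +1 to first 0
Round 3: Fernhollow=29 Greywater=28 Juniper=26 → close Fernhollow (overflow 19)
  29÷2 = 14 each, +1 to first 1
Round 4: Greywater=43 Juniper=40 → close Juniper (overflow 33)
  40÷1 = 40 each, +1 to first 0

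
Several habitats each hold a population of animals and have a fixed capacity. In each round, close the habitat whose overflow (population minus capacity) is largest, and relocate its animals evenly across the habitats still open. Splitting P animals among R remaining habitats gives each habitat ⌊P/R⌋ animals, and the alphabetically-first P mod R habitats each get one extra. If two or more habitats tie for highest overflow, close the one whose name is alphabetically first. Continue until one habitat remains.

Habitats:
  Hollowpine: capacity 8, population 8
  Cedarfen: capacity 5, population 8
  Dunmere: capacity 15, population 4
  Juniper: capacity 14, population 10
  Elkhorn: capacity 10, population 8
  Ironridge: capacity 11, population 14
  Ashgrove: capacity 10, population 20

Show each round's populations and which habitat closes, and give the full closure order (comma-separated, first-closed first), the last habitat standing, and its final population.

Round 1: Ashgrove=20 Cedarfen=8 Dunmere=4 Elkhorn=8 Hollowpine=8 Ironridge=14 Juniper=10 → close Ashgrove (overflow 10)
  20÷6 = 3 each, +1 to first 2
Round 2: Cedarfen=12 Dunmere=8 Elkhorn=11 Hollowpine=11 Ironridge=17 Juniper=13 → close Cedarfen (overflow 7)
  12÷5 = 2 each, +1 to first 2
Round 3: Dunmere=11 Elkhorn=14 Hollowpine=13 Ironridge=19 Juniper=15 → close Ironridge (overflow 8)
  19÷4 = 4 each, +1 to first 3
Round 4: Dunmere=16 Elkhorn=19 Hollowpine=18 Juniper=19 → close Hollowpine (overflow 10)
  18÷3 = 6 each, +1 to first 0
Round 5: Dunmere=22 Elkhorn=25 Juniper=25 → close Elkhorn (overflow 15)
  25÷2 = 12 each, +1 to first 1
Round 6: Dunmere=35 Juniper=37 → close Juniper (overflow 23)
  37÷1 = 37 each, +1 to first 0

Closure order: Ashgrove, Cedarfen, Ironridge, Hollowpine, Elkhorn, Juniper
Last habitat: Dunmere with 72 animals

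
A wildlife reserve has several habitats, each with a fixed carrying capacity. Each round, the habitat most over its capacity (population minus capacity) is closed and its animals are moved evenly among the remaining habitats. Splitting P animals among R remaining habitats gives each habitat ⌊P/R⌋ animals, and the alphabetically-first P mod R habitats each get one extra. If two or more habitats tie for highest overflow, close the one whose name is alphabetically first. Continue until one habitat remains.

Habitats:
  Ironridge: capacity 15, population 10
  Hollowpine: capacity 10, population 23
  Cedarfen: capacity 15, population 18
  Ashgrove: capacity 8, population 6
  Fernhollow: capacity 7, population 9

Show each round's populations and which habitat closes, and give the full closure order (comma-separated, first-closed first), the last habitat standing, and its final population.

Round 1: Ashgrove=6 Cedarfen=18 Fernhollow=9 Hollowpine=23 Ironridge=10 → close Hollowpine (overflow 13)
  23÷4 = 5 each, +1 to first 3
Round 2: Ashgrove=12 Cedarfen=24 Fernhollow=15 Ironridge=15 → close Cedarfen (overflow 9)
  24÷3 = 8 each, +1 to first 0
Round 3: Ashgrove=20 Fernhollow=23 Ironridge=23 → close Fernhollow (overflow 16)
  23÷2 = 11 each, +1 to first 1
Round 4: Ashgrove=32 Ironridge=34 → close Ashgrove (overflow 24)
  32÷1 = 32 each, +1 to first 0

Closure order: Hollowpine, Cedarfen, Fernhollow, Ashgrove
Last habitat: Ironridge with 66 animals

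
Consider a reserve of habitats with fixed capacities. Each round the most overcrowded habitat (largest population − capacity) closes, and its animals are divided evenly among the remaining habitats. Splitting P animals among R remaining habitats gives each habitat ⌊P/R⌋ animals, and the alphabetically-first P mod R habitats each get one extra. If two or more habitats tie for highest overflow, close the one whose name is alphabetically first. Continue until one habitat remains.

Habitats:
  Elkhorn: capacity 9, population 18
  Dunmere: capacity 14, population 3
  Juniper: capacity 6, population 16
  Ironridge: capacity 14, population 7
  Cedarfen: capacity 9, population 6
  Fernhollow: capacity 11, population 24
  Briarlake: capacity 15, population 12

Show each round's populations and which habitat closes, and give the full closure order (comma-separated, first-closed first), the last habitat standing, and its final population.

Closure order: Fernhollow, Juniper, Elkhorn, Briarlake, Cedarfen, Ironridge
Last habitat: Dunmere with 86 animals

Round 1: Briarlake=12 Cedarfen=6 Dunmere=3 Elkhorn=18 Fernhollow=24 Ironridge=7 Juniper=16 → close Fernhollow (overflow 13)
  24÷6 = 4 each, +1 to first 0
Round 2: Briarlake=16 Cedarfen=10 Dunmere=7 Elkhorn=22 Ironridge=11 Juniper=20 → close Juniper (overflow 14)
  20÷5 = 4 each, +1 to first 0
Round 3: Briarlake=20 Cedarfen=14 Dunmere=11 Elkhorn=26 Ironridge=15 → close Elkhorn (overflow 17)
  26÷4 = 6 each, +1 to first 2
Round 4: Briarlake=27 Cedarfen=21 Dunmere=17 Ironridge=21 → close Briarlake (overflow 12)
  27÷3 = 9 each, +1 to first 0
Round 5: Cedarfen=30 Dunmere=26 Ironridge=30 → close Cedarfen (overflow 21)
  30÷2 = 15 each, +1 to first 0
Round 6: Dunmere=41 Ironridge=45 → close Ironridge (overflow 31)
  45÷1 = 45 each, +1 to first 0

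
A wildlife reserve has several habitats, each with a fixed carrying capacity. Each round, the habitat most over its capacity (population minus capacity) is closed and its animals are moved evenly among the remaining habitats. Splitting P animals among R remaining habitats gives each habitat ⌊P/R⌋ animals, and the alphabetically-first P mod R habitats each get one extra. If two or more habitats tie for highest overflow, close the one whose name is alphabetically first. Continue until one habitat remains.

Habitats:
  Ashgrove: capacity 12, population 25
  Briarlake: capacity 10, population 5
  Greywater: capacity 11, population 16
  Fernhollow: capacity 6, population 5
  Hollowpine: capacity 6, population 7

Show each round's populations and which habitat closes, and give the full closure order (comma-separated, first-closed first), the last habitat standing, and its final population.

Closure order: Ashgrove, Greywater, Hollowpine, Fernhollow
Last habitat: Briarlake with 58 animals

Round 1: Ashgrove=25 Briarlake=5 Fernhollow=5 Greywater=16 Hollowpine=7 → close Ashgrove (overflow 13)
  25÷4 = 6 each, +1 to first 1
Round 2: Briarlake=12 Fernhollow=11 Greywater=22 Hollowpine=13 → close Greywater (overflow 11)
  22÷3 = 7 each, +1 to first 1
Round 3: Briarlake=20 Fernhollow=18 Hollowpine=20 → close Hollowpine (overflow 14)
  20÷2 = 10 each, +1 to first 0
Round 4: Briarlake=30 Fernhollow=28 → close Fernhollow (overflow 22)
  28÷1 = 28 each, +1 to first 0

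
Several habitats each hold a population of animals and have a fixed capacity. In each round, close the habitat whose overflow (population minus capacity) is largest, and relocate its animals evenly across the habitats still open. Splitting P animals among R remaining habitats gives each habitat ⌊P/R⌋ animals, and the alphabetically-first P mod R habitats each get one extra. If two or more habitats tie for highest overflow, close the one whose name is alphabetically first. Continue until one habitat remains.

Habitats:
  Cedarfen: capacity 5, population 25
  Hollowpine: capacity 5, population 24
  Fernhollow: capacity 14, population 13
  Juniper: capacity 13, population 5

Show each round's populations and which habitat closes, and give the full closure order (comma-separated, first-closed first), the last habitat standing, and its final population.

Round 1: Cedarfen=25 Fernhollow=13 Hollowpine=24 Juniper=5 → close Cedarfen (overflow 20)
  25÷3 = 8 each, +1 to first 1
Round 2: Fernhollow=22 Hollowpine=32 Juniper=13 → close Hollowpine (overflow 27)
  32÷2 = 16 each, +1 to first 0
Round 3: Fernhollow=38 Juniper=29 → close Fernhollow (overflow 24)
  38÷1 = 38 each, +1 to first 0

Closure order: Cedarfen, Hollowpine, Fernhollow
Last habitat: Juniper with 67 animals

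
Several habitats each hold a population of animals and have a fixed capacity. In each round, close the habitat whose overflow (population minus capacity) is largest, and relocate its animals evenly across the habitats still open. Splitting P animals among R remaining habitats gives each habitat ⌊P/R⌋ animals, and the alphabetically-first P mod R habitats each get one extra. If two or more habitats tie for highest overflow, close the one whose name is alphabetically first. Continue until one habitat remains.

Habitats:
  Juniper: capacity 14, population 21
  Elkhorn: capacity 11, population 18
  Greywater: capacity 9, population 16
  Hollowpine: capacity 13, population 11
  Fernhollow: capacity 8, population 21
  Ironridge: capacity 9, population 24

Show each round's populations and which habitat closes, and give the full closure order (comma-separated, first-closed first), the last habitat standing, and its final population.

Closure order: Ironridge, Fernhollow, Elkhorn, Greywater, Juniper
Last habitat: Hollowpine with 111 animals

Round 1: Elkhorn=18 Fernhollow=21 Greywater=16 Hollowpine=11 Ironridge=24 Juniper=21 → close Ironridge (overflow 15)
  24÷5 = 4 each, +1 to first 4
Round 2: Elkhorn=23 Fernhollow=26 Greywater=21 Hollowpine=16 Juniper=25 → close Fernhollow (overflow 18)
  26÷4 = 6 each, +1 to first 2
Round 3: Elkhorn=30 Greywater=28 Hollowpine=22 Juniper=31 → close Elkhorn (overflow 19)
  30÷3 = 10 each, +1 to first 0
Round 4: Greywater=38 Hollowpine=32 Juniper=41 → close Greywater (overflow 29)
  38÷2 = 19 each, +1 to first 0
Round 5: Hollowpine=51 Juniper=60 → close Juniper (overflow 46)
  60÷1 = 60 each, +1 to first 0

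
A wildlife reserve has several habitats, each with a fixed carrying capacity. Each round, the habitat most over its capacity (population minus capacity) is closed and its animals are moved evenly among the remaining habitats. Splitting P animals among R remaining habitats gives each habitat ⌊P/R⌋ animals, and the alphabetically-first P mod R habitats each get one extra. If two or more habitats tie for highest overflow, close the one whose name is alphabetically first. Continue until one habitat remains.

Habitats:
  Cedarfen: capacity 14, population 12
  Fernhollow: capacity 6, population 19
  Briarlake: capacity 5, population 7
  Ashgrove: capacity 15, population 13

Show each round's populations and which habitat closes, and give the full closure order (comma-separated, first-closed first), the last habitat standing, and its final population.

Closure order: Fernhollow, Briarlake, Ashgrove
Last habitat: Cedarfen with 51 animals

Round 1: Ashgrove=13 Briarlake=7 Cedarfen=12 Fernhollow=19 → close Fernhollow (overflow 13)
  19÷3 = 6 each, +1 to first 1
Round 2: Ashgrove=20 Briarlake=13 Cedarfen=18 → close Briarlake (overflow 8)
  13÷2 = 6 each, +1 to first 1
Round 3: Ashgrove=27 Cedarfen=24 → close Ashgrove (overflow 12)
  27÷1 = 27 each, +1 to first 0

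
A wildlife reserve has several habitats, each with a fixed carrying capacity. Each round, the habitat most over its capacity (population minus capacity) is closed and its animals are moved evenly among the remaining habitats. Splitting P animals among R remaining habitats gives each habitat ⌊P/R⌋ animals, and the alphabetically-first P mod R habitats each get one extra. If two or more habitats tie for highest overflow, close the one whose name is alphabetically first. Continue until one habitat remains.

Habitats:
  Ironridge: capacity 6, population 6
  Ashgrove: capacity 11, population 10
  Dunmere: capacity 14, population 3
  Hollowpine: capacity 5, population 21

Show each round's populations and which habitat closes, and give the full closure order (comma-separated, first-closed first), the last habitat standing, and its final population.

Closure order: Hollowpine, Ironridge, Ashgrove
Last habitat: Dunmere with 40 animals

Round 1: Ashgrove=10 Dunmere=3 Hollowpine=21 Ironridge=6 → close Hollowpine (overflow 16)
  21÷3 = 7 each, +1 to first 0
Round 2: Ashgrove=17 Dunmere=10 Ironridge=13 → close Ironridge (overflow 7)
  13÷2 = 6 each, +1 to first 1
Round 3: Ashgrove=24 Dunmere=16 → close Ashgrove (overflow 13)
  24÷1 = 24 each, +1 to first 0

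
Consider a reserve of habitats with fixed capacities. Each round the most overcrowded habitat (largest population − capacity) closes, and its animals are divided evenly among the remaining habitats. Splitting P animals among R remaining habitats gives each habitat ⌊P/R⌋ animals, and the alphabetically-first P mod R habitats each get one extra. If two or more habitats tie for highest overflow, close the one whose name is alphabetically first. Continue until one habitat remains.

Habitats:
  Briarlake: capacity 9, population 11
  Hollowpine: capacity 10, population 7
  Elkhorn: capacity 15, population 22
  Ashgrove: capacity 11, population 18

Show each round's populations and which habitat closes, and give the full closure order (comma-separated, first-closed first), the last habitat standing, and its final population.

Round 1: Ashgrove=18 Briarlake=11 Elkhorn=22 Hollowpine=7 → close Ashgrove (overflow 7)
  18÷3 = 6 each, +1 to first 0
Round 2: Briarlake=17 Elkhorn=28 Hollowpine=13 → close Elkhorn (overflow 13)
  28÷2 = 14 each, +1 to first 0
Round 3: Briarlake=31 Hollowpine=27 → close Briarlake (overflow 22)
  31÷1 = 31 each, +1 to first 0

Closure order: Ashgrove, Elkhorn, Briarlake
Last habitat: Hollowpine with 58 animals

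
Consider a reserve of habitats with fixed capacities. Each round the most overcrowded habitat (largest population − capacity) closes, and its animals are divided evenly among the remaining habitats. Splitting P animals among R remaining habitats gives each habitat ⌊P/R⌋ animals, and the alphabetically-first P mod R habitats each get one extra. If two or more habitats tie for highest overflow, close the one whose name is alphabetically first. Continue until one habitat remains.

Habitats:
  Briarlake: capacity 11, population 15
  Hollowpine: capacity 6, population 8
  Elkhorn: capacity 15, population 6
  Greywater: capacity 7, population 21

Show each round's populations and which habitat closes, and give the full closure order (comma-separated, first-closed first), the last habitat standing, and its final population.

Closure order: Greywater, Briarlake, Hollowpine
Last habitat: Elkhorn with 50 animals

Round 1: Briarlake=15 Elkhorn=6 Greywater=21 Hollowpine=8 → close Greywater (overflow 14)
  21÷3 = 7 each, +1 to first 0
Round 2: Briarlake=22 Elkhorn=13 Hollowpine=15 → close Briarlake (overflow 11)
  22÷2 = 11 each, +1 to first 0
Round 3: Elkhorn=24 Hollowpine=26 → close Hollowpine (overflow 20)
  26÷1 = 26 each, +1 to first 0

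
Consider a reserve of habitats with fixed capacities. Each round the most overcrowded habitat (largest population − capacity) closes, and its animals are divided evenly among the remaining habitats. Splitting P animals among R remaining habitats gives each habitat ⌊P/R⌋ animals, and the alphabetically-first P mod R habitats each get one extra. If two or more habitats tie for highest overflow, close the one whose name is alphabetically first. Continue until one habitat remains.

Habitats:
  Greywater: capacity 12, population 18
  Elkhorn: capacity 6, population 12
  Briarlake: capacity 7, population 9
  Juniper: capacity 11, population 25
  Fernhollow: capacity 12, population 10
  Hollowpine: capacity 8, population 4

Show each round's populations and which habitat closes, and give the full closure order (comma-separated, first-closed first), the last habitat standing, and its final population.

Closure order: Juniper, Elkhorn, Greywater, Briarlake, Fernhollow
Last habitat: Hollowpine with 78 animals

Round 1: Briarlake=9 Elkhorn=12 Fernhollow=10 Greywater=18 Hollowpine=4 Juniper=25 → close Juniper (overflow 14)
  25÷5 = 5 each, +1 to first 0
Round 2: Briarlake=14 Elkhorn=17 Fernhollow=15 Greywater=23 Hollowpine=9 → close Elkhorn (overflow 11)
  17÷4 = 4 each, +1 to first 1
Round 3: Briarlake=19 Fernhollow=19 Greywater=27 Hollowpine=13 → close Greywater (overflow 15)
  27÷3 = 9 each, +1 to first 0
Round 4: Briarlake=28 Fernhollow=28 Hollowpine=22 → close Briarlake (overflow 21)
  28÷2 = 14 each, +1 to first 0
Round 5: Fernhollow=42 Hollowpine=36 → close Fernhollow (overflow 30)
  42÷1 = 42 each, +1 to first 0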